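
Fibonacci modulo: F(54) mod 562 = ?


F(k) mod 562 for k=1..54:
1, 1, 2, 3, 5, 8, 13, 21, 34, 55, 89, 144, 233, 377, 48, 425, 473, 336, 247, 21, 268, 289, 557, 284, 279, 1, 280, 281, 561, 280, 279, 559, 276, 273, 549, 260, 247, 507, 192, 137, 329, 466, 233, 137, 370, 507, 315, 260, 13, 273, 286, 559, 283, 280
F(54) mod 562 = 280


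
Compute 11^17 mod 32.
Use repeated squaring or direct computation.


11^1 mod 32 = 11
11^2 mod 32 = 25
11^3 mod 32 = 19
11^4 mod 32 = 17
11^5 mod 32 = 27
11^6 mod 32 = 9
11^7 mod 32 = 3
11^8 mod 32 = 1
11^9 mod 32 = 11
11^10 mod 32 = 25
11^11 mod 32 = 19
11^12 mod 32 = 17
11^13 mod 32 = 27
11^14 mod 32 = 9
11^15 mod 32 = 3
11^16 mod 32 = 1
11^17 mod 32 = 11


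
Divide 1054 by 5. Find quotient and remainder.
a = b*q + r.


1054 = 5 * 210 + 4
Check: 1050 + 4 = 1054

q = 210, r = 4


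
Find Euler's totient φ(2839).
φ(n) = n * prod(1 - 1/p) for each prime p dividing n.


2839 = 17 × 167
Prime factors: 17, 167
φ(2839) = 2839 × (1-1/17) × (1-1/167)
= 2839 × 16/17 × 166/167 = 2656

φ(2839) = 2656


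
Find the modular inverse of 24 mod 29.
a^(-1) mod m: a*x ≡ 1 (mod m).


Use the extended Euclidean algorithm on (29, 24); each row r = 29*s + 24*t:
r=29, s=1, t=0
r=24, s=0, t=1
q=1: r=5, s=1, t=-1   [29*(1) + 24*(-1) = 5]
q=4: r=4, s=-4, t=5   [29*(-4) + 24*(5) = 4]
q=1: r=1, s=5, t=-6   [29*(5) + 24*(-6) = 1]
q=4: r=0, s=-24, t=29   [29*(-24) + 24*(29) = 0]
GCD = 1 with t = -6, so 24*(-6) ≡ 1 (mod 29)
Inverse = -6 mod 29 = 23
Check: 24 * 23 = 552 ≡ 1 (mod 29)

24^(-1) ≡ 23 (mod 29)


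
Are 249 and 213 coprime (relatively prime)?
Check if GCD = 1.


Euclidean algorithm:
249 = 1 * 213 + 36
213 = 5 * 36 + 33
36 = 1 * 33 + 3
33 = 11 * 3 + 0
GCD(249, 213) = 3

No, not coprime (GCD = 3)


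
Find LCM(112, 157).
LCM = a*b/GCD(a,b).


GCD(112, 157) = 1
LCM = 112*157/1 = 17584/1 = 17584

LCM = 17584


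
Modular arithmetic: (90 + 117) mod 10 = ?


90 + 117 = 207
207 mod 10 = 7


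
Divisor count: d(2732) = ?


2732 = 2^2 × 683^1
d(2732) = (2+1) × (1+1) = 6

6 divisors


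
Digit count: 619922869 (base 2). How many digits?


619922869 in base 2 = 100100111100110100010110110101
Number of digits = 30

30 digits (base 2)


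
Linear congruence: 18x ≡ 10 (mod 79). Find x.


GCD(18, 79) = 1, unique solution
a^(-1) mod 79 = 22
x = 22 * 10 mod 79 = 62

x ≡ 62 (mod 79)


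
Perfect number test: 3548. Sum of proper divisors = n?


Proper divisors of 3548: 1, 2, 4, 887, 1774
Sum = 1 + 2 + 4 + 887 + 1774 = 2668

No, 3548 is not perfect (2668 ≠ 3548)


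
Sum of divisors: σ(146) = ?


Divisors of 146: 1, 2, 73, 146
Sum = 1 + 2 + 73 + 146 = 222

σ(146) = 222


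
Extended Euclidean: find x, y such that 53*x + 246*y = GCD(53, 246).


Tabular extended Euclidean (each row: r = 53*s + 246*t):
r=53, s=1, t=0
r=246, s=0, t=1
q=0: r=53, s=1, t=0   [53*(1) + 246*(0) = 53]
q=4: r=34, s=-4, t=1   [53*(-4) + 246*(1) = 34]
q=1: r=19, s=5, t=-1   [53*(5) + 246*(-1) = 19]
q=1: r=15, s=-9, t=2   [53*(-9) + 246*(2) = 15]
q=1: r=4, s=14, t=-3   [53*(14) + 246*(-3) = 4]
q=3: r=3, s=-51, t=11   [53*(-51) + 246*(11) = 3]
q=1: r=1, s=65, t=-14   [53*(65) + 246*(-14) = 1]
q=3: r=0, s=-246, t=53   [53*(-246) + 246*(53) = 0]
GCD = 1; from the row with r=1: x=65, y=-14
Check: 53*(65) + 246*(-14) = 3445 - 3444 = 1

GCD = 1, x = 65, y = -14


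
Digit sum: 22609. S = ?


2 + 2 + 6 + 0 + 9 = 19


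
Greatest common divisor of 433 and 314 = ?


433 = 1 * 314 + 119
314 = 2 * 119 + 76
119 = 1 * 76 + 43
76 = 1 * 43 + 33
43 = 1 * 33 + 10
33 = 3 * 10 + 3
10 = 3 * 3 + 1
3 = 3 * 1 + 0
GCD = 1


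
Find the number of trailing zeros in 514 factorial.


floor(514/5) = 102
floor(514/25) = 20
floor(514/125) = 4
Total = 126

126 trailing zeros


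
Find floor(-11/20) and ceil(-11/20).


-11/20 = -0.5500
floor = -1
ceil = 0

floor = -1, ceil = 0


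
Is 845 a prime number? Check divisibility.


845 / 5 = 169 (exact division)
845 is NOT prime.

No, 845 is not prime


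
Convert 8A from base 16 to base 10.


8A (base 16) = 138 (decimal)
138 (decimal) = 138 (base 10)


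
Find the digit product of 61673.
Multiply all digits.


6 × 1 × 6 × 7 × 3 = 756


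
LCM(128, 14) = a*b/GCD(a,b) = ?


GCD(128, 14) = 2
LCM = 128*14/2 = 1792/2 = 896

LCM = 896


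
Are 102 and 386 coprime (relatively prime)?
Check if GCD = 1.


Euclidean algorithm:
386 = 3 * 102 + 80
102 = 1 * 80 + 22
80 = 3 * 22 + 14
22 = 1 * 14 + 8
14 = 1 * 8 + 6
8 = 1 * 6 + 2
6 = 3 * 2 + 0
GCD(102, 386) = 2

No, not coprime (GCD = 2)


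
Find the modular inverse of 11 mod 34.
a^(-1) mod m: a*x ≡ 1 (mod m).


Use the extended Euclidean algorithm on (34, 11); each row r = 34*s + 11*t:
r=34, s=1, t=0
r=11, s=0, t=1
q=3: r=1, s=1, t=-3   [34*(1) + 11*(-3) = 1]
q=11: r=0, s=-11, t=34   [34*(-11) + 11*(34) = 0]
GCD = 1 with t = -3, so 11*(-3) ≡ 1 (mod 34)
Inverse = -3 mod 34 = 31
Check: 11 * 31 = 341 ≡ 1 (mod 34)

11^(-1) ≡ 31 (mod 34)


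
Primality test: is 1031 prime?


Check divisors up to sqrt(1031) = 32.1092
No divisors found.
1031 is prime.

Yes, 1031 is prime


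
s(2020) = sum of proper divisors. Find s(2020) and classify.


Proper divisors: 1, 2, 4, 5, 10, 20, 101, 202, 404, 505, 1010
Sum = 1 + 2 + 4 + 5 + 10 + 20 + 101 + 202 + 404 + 505 + 1010 = 2264
2264 > 2020 → abundant

s(2020) = 2264 (abundant)


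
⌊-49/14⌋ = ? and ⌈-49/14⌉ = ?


-49/14 = -3.5000
floor = -4
ceil = -3

floor = -4, ceil = -3


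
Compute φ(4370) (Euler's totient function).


4370 = 2 × 5 × 19 × 23
Prime factors: 2, 5, 19, 23
φ(4370) = 4370 × (1-1/2) × (1-1/5) × (1-1/19) × (1-1/23)
= 4370 × 1/2 × 4/5 × 18/19 × 22/23 = 1584

φ(4370) = 1584


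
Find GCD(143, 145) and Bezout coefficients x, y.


Tabular extended Euclidean (each row: r = 143*s + 145*t):
r=143, s=1, t=0
r=145, s=0, t=1
q=0: r=143, s=1, t=0   [143*(1) + 145*(0) = 143]
q=1: r=2, s=-1, t=1   [143*(-1) + 145*(1) = 2]
q=71: r=1, s=72, t=-71   [143*(72) + 145*(-71) = 1]
q=2: r=0, s=-145, t=143   [143*(-145) + 145*(143) = 0]
GCD = 1; from the row with r=1: x=72, y=-71
Check: 143*(72) + 145*(-71) = 10296 - 10295 = 1

GCD = 1, x = 72, y = -71


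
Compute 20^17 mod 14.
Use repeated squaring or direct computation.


20^1 mod 14 = 6
20^2 mod 14 = 8
20^3 mod 14 = 6
20^4 mod 14 = 8
20^5 mod 14 = 6
20^6 mod 14 = 8
20^7 mod 14 = 6
20^8 mod 14 = 8
20^9 mod 14 = 6
20^10 mod 14 = 8
20^11 mod 14 = 6
20^12 mod 14 = 8
20^13 mod 14 = 6
20^14 mod 14 = 8
20^15 mod 14 = 6
20^16 mod 14 = 8
20^17 mod 14 = 6


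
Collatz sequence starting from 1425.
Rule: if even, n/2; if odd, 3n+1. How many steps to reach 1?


1425 → 4276 → 2138 → 1069 → 3208 → 1604 → 802 → 401 → 1204 → 602 → 301 → 904 → 452 → 226 → 113 → 340 → 170 → 85 → 256 → 128 → 64 → 32 → 16 → 8 → 4 → 2 → 1
Total steps = 26

26 steps


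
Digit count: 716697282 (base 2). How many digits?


716697282 in base 2 = 101010101101111110111011000010
Number of digits = 30

30 digits (base 2)


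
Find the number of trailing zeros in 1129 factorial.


floor(1129/5) = 225
floor(1129/25) = 45
floor(1129/125) = 9
floor(1129/625) = 1
Total = 280

280 trailing zeros


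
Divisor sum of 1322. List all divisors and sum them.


Divisors of 1322: 1, 2, 661, 1322
Sum = 1 + 2 + 661 + 1322 = 1986

σ(1322) = 1986


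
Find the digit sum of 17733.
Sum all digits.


1 + 7 + 7 + 3 + 3 = 21


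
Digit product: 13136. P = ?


1 × 3 × 1 × 3 × 6 = 54


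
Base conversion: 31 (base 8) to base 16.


31 (base 8) = 25 (decimal)
25 (decimal) = 19 (base 16)


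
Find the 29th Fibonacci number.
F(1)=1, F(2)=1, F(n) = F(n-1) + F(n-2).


Sequence: 1, 1, 2, 3, 5, 8, 13, 21, 34, 55, 89, 144, 233, 377, 610, 987, 1597, 2584, 4181, 6765, 10946, 17711, 28657, 46368, 75025, 121393, 196418, 317811, 514229
F(29) = 514229


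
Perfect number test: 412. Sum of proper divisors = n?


Proper divisors of 412: 1, 2, 4, 103, 206
Sum = 1 + 2 + 4 + 103 + 206 = 316

No, 412 is not perfect (316 ≠ 412)


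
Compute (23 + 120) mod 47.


23 + 120 = 143
143 mod 47 = 2


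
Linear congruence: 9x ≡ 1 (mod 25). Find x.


GCD(9, 25) = 1, unique solution
a^(-1) mod 25 = 14
x = 14 * 1 mod 25 = 14

x ≡ 14 (mod 25)


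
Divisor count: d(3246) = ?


3246 = 2^1 × 3^1 × 541^1
d(3246) = (1+1) × (1+1) × (1+1) = 8

8 divisors


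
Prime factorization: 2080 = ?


2080 / 2 = 1040
1040 / 2 = 520
520 / 2 = 260
260 / 2 = 130
130 / 2 = 65
65 / 5 = 13
13 / 13 = 1
2080 = 2^5 × 5 × 13


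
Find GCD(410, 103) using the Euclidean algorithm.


410 = 3 * 103 + 101
103 = 1 * 101 + 2
101 = 50 * 2 + 1
2 = 2 * 1 + 0
GCD = 1


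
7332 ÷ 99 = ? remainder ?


7332 = 99 * 74 + 6
Check: 7326 + 6 = 7332

q = 74, r = 6


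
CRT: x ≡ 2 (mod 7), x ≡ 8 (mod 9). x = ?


M = 7*9 = 63
M1 = M/7 = 9, M2 = M/9 = 7
M1^(-1) mod 7 = 4, M2^(-1) mod 9 = 4
x = 2*9*4 + 8*7*4 = 296
296 mod 63 = 44
Check: 44 mod 7 = 2 ✓, 44 mod 9 = 8 ✓

x ≡ 44 (mod 63)


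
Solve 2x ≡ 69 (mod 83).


GCD(2, 83) = 1, unique solution
a^(-1) mod 83 = 42
x = 42 * 69 mod 83 = 76

x ≡ 76 (mod 83)


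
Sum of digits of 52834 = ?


5 + 2 + 8 + 3 + 4 = 22


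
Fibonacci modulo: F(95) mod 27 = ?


F(k) mod 27 for k=1..95:
1, 1, 2, 3, 5, 8, 13, 21, 7, 1, 8, 9, 17, 26, 16, 15, 4, 19, 23, 15, 11, 26, 10, 9, 19, 1, 20, 21, 14, 8, 22, 3, 25, 1, 26, 0, 26, 26, 25, 24, 22, 19, 14, 6, 20, 26, 19, 18, 10, 1, 11, 12, 23, 8, 4, 12, 16, 1, 17, 18, 8, 26, 7, 6, 13, 19, 5, 24, 2, 26, 1, 0, 1, 1, 2, 3, 5, 8, 13, 21, 7, 1, 8, 9, 17, 26, 16, 15, 4, 19, 23, 15, 11, 26, 10
F(95) mod 27 = 10


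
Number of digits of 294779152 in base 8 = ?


294779152 in base 8 = 2144374420
Number of digits = 10

10 digits (base 8)


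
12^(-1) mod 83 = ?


Use the extended Euclidean algorithm on (83, 12); each row r = 83*s + 12*t:
r=83, s=1, t=0
r=12, s=0, t=1
q=6: r=11, s=1, t=-6   [83*(1) + 12*(-6) = 11]
q=1: r=1, s=-1, t=7   [83*(-1) + 12*(7) = 1]
q=11: r=0, s=12, t=-83   [83*(12) + 12*(-83) = 0]
GCD = 1 with t = 7, so 12*(7) ≡ 1 (mod 83)
Inverse = 7 mod 83 = 7
Check: 12 * 7 = 84 ≡ 1 (mod 83)

12^(-1) ≡ 7 (mod 83)


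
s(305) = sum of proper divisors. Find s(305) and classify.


Proper divisors: 1, 5, 61
Sum = 1 + 5 + 61 = 67
67 < 305 → deficient

s(305) = 67 (deficient)


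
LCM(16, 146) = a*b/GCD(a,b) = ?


GCD(16, 146) = 2
LCM = 16*146/2 = 2336/2 = 1168

LCM = 1168


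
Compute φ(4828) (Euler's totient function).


4828 = 2^2 × 17 × 71
Prime factors: 2, 17, 71
φ(4828) = 4828 × (1-1/2) × (1-1/17) × (1-1/71)
= 4828 × 1/2 × 16/17 × 70/71 = 2240

φ(4828) = 2240


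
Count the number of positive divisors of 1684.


1684 = 2^2 × 421^1
d(1684) = (2+1) × (1+1) = 6

6 divisors


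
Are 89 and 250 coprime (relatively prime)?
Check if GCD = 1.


Euclidean algorithm:
250 = 2 * 89 + 72
89 = 1 * 72 + 17
72 = 4 * 17 + 4
17 = 4 * 4 + 1
4 = 4 * 1 + 0
GCD(89, 250) = 1

Yes, coprime (GCD = 1)


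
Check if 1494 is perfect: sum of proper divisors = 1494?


Proper divisors of 1494: 1, 2, 3, 6, 9, 18, 83, 166, 249, 498, 747
Sum = 1 + 2 + 3 + 6 + 9 + 18 + 83 + 166 + 249 + 498 + 747 = 1782

No, 1494 is not perfect (1782 ≠ 1494)


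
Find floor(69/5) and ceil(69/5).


69/5 = 13.8000
floor = 13
ceil = 14

floor = 13, ceil = 14


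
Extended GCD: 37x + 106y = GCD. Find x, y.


Tabular extended Euclidean (each row: r = 37*s + 106*t):
r=37, s=1, t=0
r=106, s=0, t=1
q=0: r=37, s=1, t=0   [37*(1) + 106*(0) = 37]
q=2: r=32, s=-2, t=1   [37*(-2) + 106*(1) = 32]
q=1: r=5, s=3, t=-1   [37*(3) + 106*(-1) = 5]
q=6: r=2, s=-20, t=7   [37*(-20) + 106*(7) = 2]
q=2: r=1, s=43, t=-15   [37*(43) + 106*(-15) = 1]
q=2: r=0, s=-106, t=37   [37*(-106) + 106*(37) = 0]
GCD = 1; from the row with r=1: x=43, y=-15
Check: 37*(43) + 106*(-15) = 1591 - 1590 = 1

GCD = 1, x = 43, y = -15


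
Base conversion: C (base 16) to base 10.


C (base 16) = 12 (decimal)
12 (decimal) = 12 (base 10)


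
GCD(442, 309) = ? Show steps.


442 = 1 * 309 + 133
309 = 2 * 133 + 43
133 = 3 * 43 + 4
43 = 10 * 4 + 3
4 = 1 * 3 + 1
3 = 3 * 1 + 0
GCD = 1


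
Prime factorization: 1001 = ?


1001 / 7 = 143
143 / 11 = 13
13 / 13 = 1
1001 = 7 × 11 × 13


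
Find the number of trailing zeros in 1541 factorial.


floor(1541/5) = 308
floor(1541/25) = 61
floor(1541/125) = 12
floor(1541/625) = 2
Total = 383

383 trailing zeros


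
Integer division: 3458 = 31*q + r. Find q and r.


3458 = 31 * 111 + 17
Check: 3441 + 17 = 3458

q = 111, r = 17


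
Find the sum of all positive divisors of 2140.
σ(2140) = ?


Divisors of 2140: 1, 2, 4, 5, 10, 20, 107, 214, 428, 535, 1070, 2140
Sum = 1 + 2 + 4 + 5 + 10 + 20 + 107 + 214 + 428 + 535 + 1070 + 2140 = 4536

σ(2140) = 4536


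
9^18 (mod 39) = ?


9^1 mod 39 = 9
9^2 mod 39 = 3
9^3 mod 39 = 27
9^4 mod 39 = 9
9^5 mod 39 = 3
9^6 mod 39 = 27
9^7 mod 39 = 9
9^8 mod 39 = 3
9^9 mod 39 = 27
9^10 mod 39 = 9
9^11 mod 39 = 3
9^12 mod 39 = 27
9^13 mod 39 = 9
9^14 mod 39 = 3
9^15 mod 39 = 27
9^16 mod 39 = 9
9^17 mod 39 = 3
9^18 mod 39 = 27


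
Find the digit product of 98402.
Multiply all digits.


9 × 8 × 4 × 0 × 2 = 0


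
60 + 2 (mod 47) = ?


60 + 2 = 62
62 mod 47 = 15


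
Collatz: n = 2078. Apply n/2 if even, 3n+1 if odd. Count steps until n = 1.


2078 → 1039 → 3118 → 1559 → 4678 → 2339 → 7018 → 3509 → 10528 → 5264 → 2632 → 1316 → 658 → 329 → 988 → 494 → 247 → 742 → 371 → 1114 → 557 → 1672 → 836 → 418 → 209 → 628 → 314 → 157 → 472 → 236 → 118 → 59 → 178 → 89 → 268 → 134 → 67 → 202 → 101 → 304 → 152 → 76 → 38 → 19 → 58 → 29 → 88 → 44 → 22 → 11 → 34 → 17 → 52 → 26 → 13 → 40 → 20 → 10 → 5 → 16 → 8 → 4 → 2 → 1
Total steps = 63

63 steps


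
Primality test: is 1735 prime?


1735 / 5 = 347 (exact division)
1735 is NOT prime.

No, 1735 is not prime


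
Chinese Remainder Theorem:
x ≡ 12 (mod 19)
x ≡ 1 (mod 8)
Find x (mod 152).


M = 19*8 = 152
M1 = M/19 = 8, M2 = M/8 = 19
M1^(-1) mod 19 = 12, M2^(-1) mod 8 = 3
x = 12*8*12 + 1*19*3 = 1209
1209 mod 152 = 145
Check: 145 mod 19 = 12 ✓, 145 mod 8 = 1 ✓

x ≡ 145 (mod 152)


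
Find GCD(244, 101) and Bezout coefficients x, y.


Tabular extended Euclidean (each row: r = 244*s + 101*t):
r=244, s=1, t=0
r=101, s=0, t=1
q=2: r=42, s=1, t=-2   [244*(1) + 101*(-2) = 42]
q=2: r=17, s=-2, t=5   [244*(-2) + 101*(5) = 17]
q=2: r=8, s=5, t=-12   [244*(5) + 101*(-12) = 8]
q=2: r=1, s=-12, t=29   [244*(-12) + 101*(29) = 1]
q=8: r=0, s=101, t=-244   [244*(101) + 101*(-244) = 0]
GCD = 1; from the row with r=1: x=-12, y=29
Check: 244*(-12) + 101*(29) = -2928 + 2929 = 1

GCD = 1, x = -12, y = 29


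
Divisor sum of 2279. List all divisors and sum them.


Divisors of 2279: 1, 43, 53, 2279
Sum = 1 + 43 + 53 + 2279 = 2376

σ(2279) = 2376


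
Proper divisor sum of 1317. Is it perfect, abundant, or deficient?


Proper divisors: 1, 3, 439
Sum = 1 + 3 + 439 = 443
443 < 1317 → deficient

s(1317) = 443 (deficient)


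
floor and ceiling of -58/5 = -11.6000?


-58/5 = -11.6000
floor = -12
ceil = -11

floor = -12, ceil = -11


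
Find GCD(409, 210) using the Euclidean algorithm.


409 = 1 * 210 + 199
210 = 1 * 199 + 11
199 = 18 * 11 + 1
11 = 11 * 1 + 0
GCD = 1


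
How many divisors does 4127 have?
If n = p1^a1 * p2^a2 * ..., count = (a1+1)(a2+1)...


4127 = 4127^1
d(4127) = (1+1) = 2

2 divisors


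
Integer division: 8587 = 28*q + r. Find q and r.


8587 = 28 * 306 + 19
Check: 8568 + 19 = 8587

q = 306, r = 19


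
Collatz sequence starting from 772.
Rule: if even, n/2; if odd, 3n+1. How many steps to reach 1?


772 → 386 → 193 → 580 → 290 → 145 → 436 → 218 → 109 → 328 → 164 → 82 → 41 → 124 → 62 → 31 → 94 → 47 → 142 → 71 → 214 → 107 → 322 → 161 → 484 → 242 → 121 → 364 → 182 → 91 → 274 → 137 → 412 → 206 → 103 → 310 → 155 → 466 → 233 → 700 → 350 → 175 → 526 → 263 → 790 → 395 → 1186 → 593 → 1780 → 890 → 445 → 1336 → 668 → 334 → 167 → 502 → 251 → 754 → 377 → 1132 → 566 → 283 → 850 → 425 → 1276 → 638 → 319 → 958 → 479 → 1438 → 719 → 2158 → 1079 → 3238 → 1619 → 4858 → 2429 → 7288 → 3644 → 1822 → 911 → 2734 → 1367 → 4102 → 2051 → 6154 → 3077 → 9232 → 4616 → 2308 → 1154 → 577 → 1732 → 866 → 433 → 1300 → 650 → 325 → 976 → 488 → 244 → 122 → 61 → 184 → 92 → 46 → 23 → 70 → 35 → 106 → 53 → 160 → 80 → 40 → 20 → 10 → 5 → 16 → 8 → 4 → 2 → 1
Total steps = 121

121 steps


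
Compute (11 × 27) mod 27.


11 × 27 = 297
297 mod 27 = 0


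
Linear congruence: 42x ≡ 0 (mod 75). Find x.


GCD(42, 75) = 3 divides 0
Divide: 14x ≡ 0 (mod 25)
x ≡ 0 (mod 25)


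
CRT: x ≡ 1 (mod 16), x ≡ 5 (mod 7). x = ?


M = 16*7 = 112
M1 = M/16 = 7, M2 = M/7 = 16
M1^(-1) mod 16 = 7, M2^(-1) mod 7 = 4
x = 1*7*7 + 5*16*4 = 369
369 mod 112 = 33
Check: 33 mod 16 = 1 ✓, 33 mod 7 = 5 ✓

x ≡ 33 (mod 112)


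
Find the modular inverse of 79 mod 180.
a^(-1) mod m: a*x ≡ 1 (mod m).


Use the extended Euclidean algorithm on (180, 79); each row r = 180*s + 79*t:
r=180, s=1, t=0
r=79, s=0, t=1
q=2: r=22, s=1, t=-2   [180*(1) + 79*(-2) = 22]
q=3: r=13, s=-3, t=7   [180*(-3) + 79*(7) = 13]
q=1: r=9, s=4, t=-9   [180*(4) + 79*(-9) = 9]
q=1: r=4, s=-7, t=16   [180*(-7) + 79*(16) = 4]
q=2: r=1, s=18, t=-41   [180*(18) + 79*(-41) = 1]
q=4: r=0, s=-79, t=180   [180*(-79) + 79*(180) = 0]
GCD = 1 with t = -41, so 79*(-41) ≡ 1 (mod 180)
Inverse = -41 mod 180 = 139
Check: 79 * 139 = 10981 ≡ 1 (mod 180)

79^(-1) ≡ 139 (mod 180)


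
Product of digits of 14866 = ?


1 × 4 × 8 × 6 × 6 = 1152


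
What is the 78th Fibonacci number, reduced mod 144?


F(k) mod 144 for k=1..78:
1, 1, 2, 3, 5, 8, 13, 21, 34, 55, 89, 0, 89, 89, 34, 123, 13, 136, 5, 141, 2, 143, 1, 0, 1, 1, 2, 3, 5, 8, 13, 21, 34, 55, 89, 0, 89, 89, 34, 123, 13, 136, 5, 141, 2, 143, 1, 0, 1, 1, 2, 3, 5, 8, 13, 21, 34, 55, 89, 0, 89, 89, 34, 123, 13, 136, 5, 141, 2, 143, 1, 0, 1, 1, 2, 3, 5, 8
F(78) mod 144 = 8


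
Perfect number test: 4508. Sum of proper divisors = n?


Proper divisors of 4508: 1, 2, 4, 7, 14, 23, 28, 46, 49, 92, 98, 161, 196, 322, 644, 1127, 2254
Sum = 1 + 2 + 4 + 7 + 14 + 23 + 28 + 46 + 49 + 92 + 98 + 161 + 196 + 322 + 644 + 1127 + 2254 = 5068

No, 4508 is not perfect (5068 ≠ 4508)


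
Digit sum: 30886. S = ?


3 + 0 + 8 + 8 + 6 = 25


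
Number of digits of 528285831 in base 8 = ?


528285831 in base 8 = 3737200207
Number of digits = 10

10 digits (base 8)


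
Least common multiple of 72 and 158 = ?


GCD(72, 158) = 2
LCM = 72*158/2 = 11376/2 = 5688

LCM = 5688


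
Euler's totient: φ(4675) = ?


4675 = 5^2 × 11 × 17
Prime factors: 5, 11, 17
φ(4675) = 4675 × (1-1/5) × (1-1/11) × (1-1/17)
= 4675 × 4/5 × 10/11 × 16/17 = 3200

φ(4675) = 3200


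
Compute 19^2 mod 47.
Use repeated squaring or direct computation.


19^1 mod 47 = 19
19^2 mod 47 = 32


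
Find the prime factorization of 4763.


4763 / 11 = 433
433 / 433 = 1
4763 = 11 × 433


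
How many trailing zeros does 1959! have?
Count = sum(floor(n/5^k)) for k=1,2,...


floor(1959/5) = 391
floor(1959/25) = 78
floor(1959/125) = 15
floor(1959/625) = 3
Total = 487

487 trailing zeros


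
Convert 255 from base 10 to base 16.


255 (base 10) = 255 (decimal)
255 (decimal) = FF (base 16)


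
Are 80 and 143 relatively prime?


Euclidean algorithm:
143 = 1 * 80 + 63
80 = 1 * 63 + 17
63 = 3 * 17 + 12
17 = 1 * 12 + 5
12 = 2 * 5 + 2
5 = 2 * 2 + 1
2 = 2 * 1 + 0
GCD(80, 143) = 1

Yes, coprime (GCD = 1)


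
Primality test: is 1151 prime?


Check divisors up to sqrt(1151) = 33.9264
No divisors found.
1151 is prime.

Yes, 1151 is prime


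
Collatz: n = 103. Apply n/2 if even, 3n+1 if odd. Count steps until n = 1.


103 → 310 → 155 → 466 → 233 → 700 → 350 → 175 → 526 → 263 → 790 → 395 → 1186 → 593 → 1780 → 890 → 445 → 1336 → 668 → 334 → 167 → 502 → 251 → 754 → 377 → 1132 → 566 → 283 → 850 → 425 → 1276 → 638 → 319 → 958 → 479 → 1438 → 719 → 2158 → 1079 → 3238 → 1619 → 4858 → 2429 → 7288 → 3644 → 1822 → 911 → 2734 → 1367 → 4102 → 2051 → 6154 → 3077 → 9232 → 4616 → 2308 → 1154 → 577 → 1732 → 866 → 433 → 1300 → 650 → 325 → 976 → 488 → 244 → 122 → 61 → 184 → 92 → 46 → 23 → 70 → 35 → 106 → 53 → 160 → 80 → 40 → 20 → 10 → 5 → 16 → 8 → 4 → 2 → 1
Total steps = 87

87 steps


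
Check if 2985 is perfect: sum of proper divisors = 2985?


Proper divisors of 2985: 1, 3, 5, 15, 199, 597, 995
Sum = 1 + 3 + 5 + 15 + 199 + 597 + 995 = 1815

No, 2985 is not perfect (1815 ≠ 2985)


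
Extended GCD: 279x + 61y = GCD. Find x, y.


Tabular extended Euclidean (each row: r = 279*s + 61*t):
r=279, s=1, t=0
r=61, s=0, t=1
q=4: r=35, s=1, t=-4   [279*(1) + 61*(-4) = 35]
q=1: r=26, s=-1, t=5   [279*(-1) + 61*(5) = 26]
q=1: r=9, s=2, t=-9   [279*(2) + 61*(-9) = 9]
q=2: r=8, s=-5, t=23   [279*(-5) + 61*(23) = 8]
q=1: r=1, s=7, t=-32   [279*(7) + 61*(-32) = 1]
q=8: r=0, s=-61, t=279   [279*(-61) + 61*(279) = 0]
GCD = 1; from the row with r=1: x=7, y=-32
Check: 279*(7) + 61*(-32) = 1953 - 1952 = 1

GCD = 1, x = 7, y = -32


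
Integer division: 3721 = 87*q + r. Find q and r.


3721 = 87 * 42 + 67
Check: 3654 + 67 = 3721

q = 42, r = 67


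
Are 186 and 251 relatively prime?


Euclidean algorithm:
251 = 1 * 186 + 65
186 = 2 * 65 + 56
65 = 1 * 56 + 9
56 = 6 * 9 + 2
9 = 4 * 2 + 1
2 = 2 * 1 + 0
GCD(186, 251) = 1

Yes, coprime (GCD = 1)


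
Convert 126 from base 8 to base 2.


126 (base 8) = 86 (decimal)
86 (decimal) = 1010110 (base 2)


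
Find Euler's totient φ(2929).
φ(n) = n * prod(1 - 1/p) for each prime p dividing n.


2929 = 29 × 101
Prime factors: 29, 101
φ(2929) = 2929 × (1-1/29) × (1-1/101)
= 2929 × 28/29 × 100/101 = 2800

φ(2929) = 2800


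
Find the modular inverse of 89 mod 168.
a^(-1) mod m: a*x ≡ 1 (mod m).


Use the extended Euclidean algorithm on (168, 89); each row r = 168*s + 89*t:
r=168, s=1, t=0
r=89, s=0, t=1
q=1: r=79, s=1, t=-1   [168*(1) + 89*(-1) = 79]
q=1: r=10, s=-1, t=2   [168*(-1) + 89*(2) = 10]
q=7: r=9, s=8, t=-15   [168*(8) + 89*(-15) = 9]
q=1: r=1, s=-9, t=17   [168*(-9) + 89*(17) = 1]
q=9: r=0, s=89, t=-168   [168*(89) + 89*(-168) = 0]
GCD = 1 with t = 17, so 89*(17) ≡ 1 (mod 168)
Inverse = 17 mod 168 = 17
Check: 89 * 17 = 1513 ≡ 1 (mod 168)

89^(-1) ≡ 17 (mod 168)


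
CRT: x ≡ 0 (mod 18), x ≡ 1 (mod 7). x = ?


M = 18*7 = 126
M1 = M/18 = 7, M2 = M/7 = 18
M1^(-1) mod 18 = 13, M2^(-1) mod 7 = 2
x = 0*7*13 + 1*18*2 = 36
36 mod 126 = 36
Check: 36 mod 18 = 0 ✓, 36 mod 7 = 1 ✓

x ≡ 36 (mod 126)


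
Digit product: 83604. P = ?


8 × 3 × 6 × 0 × 4 = 0


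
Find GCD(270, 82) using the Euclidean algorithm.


270 = 3 * 82 + 24
82 = 3 * 24 + 10
24 = 2 * 10 + 4
10 = 2 * 4 + 2
4 = 2 * 2 + 0
GCD = 2


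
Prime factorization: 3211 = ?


3211 / 13 = 247
247 / 13 = 19
19 / 19 = 1
3211 = 13^2 × 19


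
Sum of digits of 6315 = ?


6 + 3 + 1 + 5 = 15


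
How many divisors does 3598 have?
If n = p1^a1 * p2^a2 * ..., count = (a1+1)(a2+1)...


3598 = 2^1 × 7^1 × 257^1
d(3598) = (1+1) × (1+1) × (1+1) = 8

8 divisors


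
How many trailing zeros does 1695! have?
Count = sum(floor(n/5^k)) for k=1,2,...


floor(1695/5) = 339
floor(1695/25) = 67
floor(1695/125) = 13
floor(1695/625) = 2
Total = 421

421 trailing zeros


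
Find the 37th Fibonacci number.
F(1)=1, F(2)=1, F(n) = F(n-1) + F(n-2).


Sequence: 1, 1, 2, 3, 5, 8, 13, 21, 34, 55, 89, 144, 233, 377, 610, 987, 1597, 2584, 4181, 6765, 10946, 17711, 28657, 46368, 75025, 121393, 196418, 317811, 514229, 832040, 1346269, 2178309, 3524578, 5702887, 9227465, 14930352, 24157817
F(37) = 24157817


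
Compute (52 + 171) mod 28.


52 + 171 = 223
223 mod 28 = 27


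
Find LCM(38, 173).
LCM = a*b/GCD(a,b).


GCD(38, 173) = 1
LCM = 38*173/1 = 6574/1 = 6574

LCM = 6574


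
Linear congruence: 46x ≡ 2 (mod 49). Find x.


GCD(46, 49) = 1, unique solution
a^(-1) mod 49 = 16
x = 16 * 2 mod 49 = 32

x ≡ 32 (mod 49)


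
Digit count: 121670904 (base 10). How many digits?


121670904 has 9 digits in base 10
floor(log10(121670904)) + 1 = floor(8.0852) + 1 = 9

9 digits (base 10)


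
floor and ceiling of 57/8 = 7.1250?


57/8 = 7.1250
floor = 7
ceil = 8

floor = 7, ceil = 8


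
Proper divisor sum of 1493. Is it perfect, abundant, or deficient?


Proper divisors: 1
Sum = 1 = 1
1 < 1493 → deficient

s(1493) = 1 (deficient)


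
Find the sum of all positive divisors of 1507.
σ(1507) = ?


Divisors of 1507: 1, 11, 137, 1507
Sum = 1 + 11 + 137 + 1507 = 1656

σ(1507) = 1656


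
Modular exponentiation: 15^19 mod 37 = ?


15^1 mod 37 = 15
15^2 mod 37 = 3
15^3 mod 37 = 8
15^4 mod 37 = 9
15^5 mod 37 = 24
15^6 mod 37 = 27
15^7 mod 37 = 35
15^8 mod 37 = 7
15^9 mod 37 = 31
15^10 mod 37 = 21
15^11 mod 37 = 19
15^12 mod 37 = 26
15^13 mod 37 = 20
15^14 mod 37 = 4
15^15 mod 37 = 23
15^16 mod 37 = 12
15^17 mod 37 = 32
15^18 mod 37 = 36
15^19 mod 37 = 22


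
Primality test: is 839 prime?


Check divisors up to sqrt(839) = 28.9655
No divisors found.
839 is prime.

Yes, 839 is prime


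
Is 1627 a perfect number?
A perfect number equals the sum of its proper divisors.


Proper divisors of 1627: 1
Sum = 1 = 1

No, 1627 is not perfect (1 ≠ 1627)


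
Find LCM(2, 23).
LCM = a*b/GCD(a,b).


GCD(2, 23) = 1
LCM = 2*23/1 = 46/1 = 46

LCM = 46


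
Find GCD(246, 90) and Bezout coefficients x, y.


Tabular extended Euclidean (each row: r = 246*s + 90*t):
r=246, s=1, t=0
r=90, s=0, t=1
q=2: r=66, s=1, t=-2   [246*(1) + 90*(-2) = 66]
q=1: r=24, s=-1, t=3   [246*(-1) + 90*(3) = 24]
q=2: r=18, s=3, t=-8   [246*(3) + 90*(-8) = 18]
q=1: r=6, s=-4, t=11   [246*(-4) + 90*(11) = 6]
q=3: r=0, s=15, t=-41   [246*(15) + 90*(-41) = 0]
GCD = 6; from the row with r=6: x=-4, y=11
Check: 246*(-4) + 90*(11) = -984 + 990 = 6

GCD = 6, x = -4, y = 11


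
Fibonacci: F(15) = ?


Sequence: 1, 1, 2, 3, 5, 8, 13, 21, 34, 55, 89, 144, 233, 377, 610
F(15) = 610


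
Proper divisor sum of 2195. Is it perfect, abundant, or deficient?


Proper divisors: 1, 5, 439
Sum = 1 + 5 + 439 = 445
445 < 2195 → deficient

s(2195) = 445 (deficient)


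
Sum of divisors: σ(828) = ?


Divisors of 828: 1, 2, 3, 4, 6, 9, 12, 18, 23, 36, 46, 69, 92, 138, 207, 276, 414, 828
Sum = 1 + 2 + 3 + 4 + 6 + 9 + 12 + 18 + 23 + 36 + 46 + 69 + 92 + 138 + 207 + 276 + 414 + 828 = 2184

σ(828) = 2184


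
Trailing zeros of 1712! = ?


floor(1712/5) = 342
floor(1712/25) = 68
floor(1712/125) = 13
floor(1712/625) = 2
Total = 425

425 trailing zeros


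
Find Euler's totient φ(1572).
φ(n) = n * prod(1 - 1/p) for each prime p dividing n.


1572 = 2^2 × 3 × 131
Prime factors: 2, 3, 131
φ(1572) = 1572 × (1-1/2) × (1-1/3) × (1-1/131)
= 1572 × 1/2 × 2/3 × 130/131 = 520

φ(1572) = 520


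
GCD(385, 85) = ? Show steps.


385 = 4 * 85 + 45
85 = 1 * 45 + 40
45 = 1 * 40 + 5
40 = 8 * 5 + 0
GCD = 5


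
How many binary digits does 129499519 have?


129499519 in base 2 = 111101110000000000101111111
Number of digits = 27

27 digits (base 2)


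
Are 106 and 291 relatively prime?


Euclidean algorithm:
291 = 2 * 106 + 79
106 = 1 * 79 + 27
79 = 2 * 27 + 25
27 = 1 * 25 + 2
25 = 12 * 2 + 1
2 = 2 * 1 + 0
GCD(106, 291) = 1

Yes, coprime (GCD = 1)


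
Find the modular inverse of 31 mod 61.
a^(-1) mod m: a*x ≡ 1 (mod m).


Use the extended Euclidean algorithm on (61, 31); each row r = 61*s + 31*t:
r=61, s=1, t=0
r=31, s=0, t=1
q=1: r=30, s=1, t=-1   [61*(1) + 31*(-1) = 30]
q=1: r=1, s=-1, t=2   [61*(-1) + 31*(2) = 1]
q=30: r=0, s=31, t=-61   [61*(31) + 31*(-61) = 0]
GCD = 1 with t = 2, so 31*(2) ≡ 1 (mod 61)
Inverse = 2 mod 61 = 2
Check: 31 * 2 = 62 ≡ 1 (mod 61)

31^(-1) ≡ 2 (mod 61)


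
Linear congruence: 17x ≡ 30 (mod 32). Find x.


GCD(17, 32) = 1, unique solution
a^(-1) mod 32 = 17
x = 17 * 30 mod 32 = 30

x ≡ 30 (mod 32)


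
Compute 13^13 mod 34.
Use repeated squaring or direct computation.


13^1 mod 34 = 13
13^2 mod 34 = 33
13^3 mod 34 = 21
13^4 mod 34 = 1
13^5 mod 34 = 13
13^6 mod 34 = 33
13^7 mod 34 = 21
13^8 mod 34 = 1
13^9 mod 34 = 13
13^10 mod 34 = 33
13^11 mod 34 = 21
13^12 mod 34 = 1
13^13 mod 34 = 13


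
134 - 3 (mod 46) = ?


134 - 3 = 131
131 mod 46 = 39


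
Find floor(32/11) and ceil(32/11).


32/11 = 2.9091
floor = 2
ceil = 3

floor = 2, ceil = 3


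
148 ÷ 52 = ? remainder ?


148 = 52 * 2 + 44
Check: 104 + 44 = 148

q = 2, r = 44


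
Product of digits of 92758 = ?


9 × 2 × 7 × 5 × 8 = 5040


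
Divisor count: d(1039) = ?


1039 = 1039^1
d(1039) = (1+1) = 2

2 divisors


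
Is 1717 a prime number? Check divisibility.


1717 / 17 = 101 (exact division)
1717 is NOT prime.

No, 1717 is not prime


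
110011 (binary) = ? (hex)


110011 (base 2) = 51 (decimal)
51 (decimal) = 33 (base 16)


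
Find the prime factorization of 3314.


3314 / 2 = 1657
1657 / 1657 = 1
3314 = 2 × 1657


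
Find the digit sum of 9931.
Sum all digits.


9 + 9 + 3 + 1 = 22


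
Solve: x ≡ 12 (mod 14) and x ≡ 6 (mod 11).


M = 14*11 = 154
M1 = M/14 = 11, M2 = M/11 = 14
M1^(-1) mod 14 = 9, M2^(-1) mod 11 = 4
x = 12*11*9 + 6*14*4 = 1524
1524 mod 154 = 138
Check: 138 mod 14 = 12 ✓, 138 mod 11 = 6 ✓

x ≡ 138 (mod 154)


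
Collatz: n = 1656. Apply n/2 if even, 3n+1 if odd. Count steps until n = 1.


1656 → 828 → 414 → 207 → 622 → 311 → 934 → 467 → 1402 → 701 → 2104 → 1052 → 526 → 263 → 790 → 395 → 1186 → 593 → 1780 → 890 → 445 → 1336 → 668 → 334 → 167 → 502 → 251 → 754 → 377 → 1132 → 566 → 283 → 850 → 425 → 1276 → 638 → 319 → 958 → 479 → 1438 → 719 → 2158 → 1079 → 3238 → 1619 → 4858 → 2429 → 7288 → 3644 → 1822 → 911 → 2734 → 1367 → 4102 → 2051 → 6154 → 3077 → 9232 → 4616 → 2308 → 1154 → 577 → 1732 → 866 → 433 → 1300 → 650 → 325 → 976 → 488 → 244 → 122 → 61 → 184 → 92 → 46 → 23 → 70 → 35 → 106 → 53 → 160 → 80 → 40 → 20 → 10 → 5 → 16 → 8 → 4 → 2 → 1
Total steps = 91

91 steps


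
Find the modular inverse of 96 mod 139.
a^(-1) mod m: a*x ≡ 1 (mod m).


Use the extended Euclidean algorithm on (139, 96); each row r = 139*s + 96*t:
r=139, s=1, t=0
r=96, s=0, t=1
q=1: r=43, s=1, t=-1   [139*(1) + 96*(-1) = 43]
q=2: r=10, s=-2, t=3   [139*(-2) + 96*(3) = 10]
q=4: r=3, s=9, t=-13   [139*(9) + 96*(-13) = 3]
q=3: r=1, s=-29, t=42   [139*(-29) + 96*(42) = 1]
q=3: r=0, s=96, t=-139   [139*(96) + 96*(-139) = 0]
GCD = 1 with t = 42, so 96*(42) ≡ 1 (mod 139)
Inverse = 42 mod 139 = 42
Check: 96 * 42 = 4032 ≡ 1 (mod 139)

96^(-1) ≡ 42 (mod 139)


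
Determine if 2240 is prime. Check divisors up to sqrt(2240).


2240 / 2 = 1120 (exact division)
2240 is NOT prime.

No, 2240 is not prime


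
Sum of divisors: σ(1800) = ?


Divisors of 1800: 1, 2, 3, 4, 5, 6, 8, 9, 10, 12, 15, 18, 20, 24, 25, 30, 36, 40, 45, 50, 60, 72, 75, 90, 100, 120, 150, 180, 200, 225, 300, 360, 450, 600, 900, 1800
Sum = 1 + 2 + 3 + 4 + 5 + 6 + 8 + 9 + 10 + 12 + 15 + 18 + 20 + 24 + 25 + 30 + 36 + 40 + 45 + 50 + 60 + 72 + 75 + 90 + 100 + 120 + 150 + 180 + 200 + 225 + 300 + 360 + 450 + 600 + 900 + 1800 = 6045

σ(1800) = 6045


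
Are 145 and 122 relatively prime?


Euclidean algorithm:
145 = 1 * 122 + 23
122 = 5 * 23 + 7
23 = 3 * 7 + 2
7 = 3 * 2 + 1
2 = 2 * 1 + 0
GCD(145, 122) = 1

Yes, coprime (GCD = 1)


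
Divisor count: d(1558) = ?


1558 = 2^1 × 19^1 × 41^1
d(1558) = (1+1) × (1+1) × (1+1) = 8

8 divisors


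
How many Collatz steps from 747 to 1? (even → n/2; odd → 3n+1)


747 → 2242 → 1121 → 3364 → 1682 → 841 → 2524 → 1262 → 631 → 1894 → 947 → 2842 → 1421 → 4264 → 2132 → 1066 → 533 → 1600 → 800 → 400 → 200 → 100 → 50 → 25 → 76 → 38 → 19 → 58 → 29 → 88 → 44 → 22 → 11 → 34 → 17 → 52 → 26 → 13 → 40 → 20 → 10 → 5 → 16 → 8 → 4 → 2 → 1
Total steps = 46

46 steps


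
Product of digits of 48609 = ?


4 × 8 × 6 × 0 × 9 = 0


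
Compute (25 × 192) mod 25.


25 × 192 = 4800
4800 mod 25 = 0


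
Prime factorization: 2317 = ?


2317 / 7 = 331
331 / 331 = 1
2317 = 7 × 331


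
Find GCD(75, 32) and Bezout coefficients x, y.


Tabular extended Euclidean (each row: r = 75*s + 32*t):
r=75, s=1, t=0
r=32, s=0, t=1
q=2: r=11, s=1, t=-2   [75*(1) + 32*(-2) = 11]
q=2: r=10, s=-2, t=5   [75*(-2) + 32*(5) = 10]
q=1: r=1, s=3, t=-7   [75*(3) + 32*(-7) = 1]
q=10: r=0, s=-32, t=75   [75*(-32) + 32*(75) = 0]
GCD = 1; from the row with r=1: x=3, y=-7
Check: 75*(3) + 32*(-7) = 225 - 224 = 1

GCD = 1, x = 3, y = -7


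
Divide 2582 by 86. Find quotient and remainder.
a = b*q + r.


2582 = 86 * 30 + 2
Check: 2580 + 2 = 2582

q = 30, r = 2


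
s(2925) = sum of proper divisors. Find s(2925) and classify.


Proper divisors: 1, 3, 5, 9, 13, 15, 25, 39, 45, 65, 75, 117, 195, 225, 325, 585, 975
Sum = 1 + 3 + 5 + 9 + 13 + 15 + 25 + 39 + 45 + 65 + 75 + 117 + 195 + 225 + 325 + 585 + 975 = 2717
2717 < 2925 → deficient

s(2925) = 2717 (deficient)


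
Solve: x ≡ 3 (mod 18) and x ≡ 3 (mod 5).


M = 18*5 = 90
M1 = M/18 = 5, M2 = M/5 = 18
M1^(-1) mod 18 = 11, M2^(-1) mod 5 = 2
x = 3*5*11 + 3*18*2 = 273
273 mod 90 = 3
Check: 3 mod 18 = 3 ✓, 3 mod 5 = 3 ✓

x ≡ 3 (mod 90)


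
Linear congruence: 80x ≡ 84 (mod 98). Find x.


GCD(80, 98) = 2 divides 84
Divide: 40x ≡ 42 (mod 49)
x ≡ 28 (mod 49)


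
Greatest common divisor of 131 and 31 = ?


131 = 4 * 31 + 7
31 = 4 * 7 + 3
7 = 2 * 3 + 1
3 = 3 * 1 + 0
GCD = 1


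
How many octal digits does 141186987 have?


141186987 in base 8 = 1032453653
Number of digits = 10

10 digits (base 8)


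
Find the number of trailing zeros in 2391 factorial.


floor(2391/5) = 478
floor(2391/25) = 95
floor(2391/125) = 19
floor(2391/625) = 3
Total = 595

595 trailing zeros


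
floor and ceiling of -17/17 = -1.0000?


-17/17 = -1.0000
floor = -1
ceil = -1

floor = -1, ceil = -1


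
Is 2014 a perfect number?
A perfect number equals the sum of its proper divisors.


Proper divisors of 2014: 1, 2, 19, 38, 53, 106, 1007
Sum = 1 + 2 + 19 + 38 + 53 + 106 + 1007 = 1226

No, 2014 is not perfect (1226 ≠ 2014)


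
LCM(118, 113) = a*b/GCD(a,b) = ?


GCD(118, 113) = 1
LCM = 118*113/1 = 13334/1 = 13334

LCM = 13334


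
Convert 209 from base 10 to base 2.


209 (base 10) = 209 (decimal)
209 (decimal) = 11010001 (base 2)


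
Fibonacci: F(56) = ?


Sequence: 1, 1, 2, 3, 5, 8, 13, 21, 34, 55, 89, 144, 233, 377, 610, 987, 1597, 2584, 4181, 6765, 10946, 17711, 28657, 46368, 75025, 121393, 196418, 317811, 514229, 832040, 1346269, 2178309, 3524578, 5702887, 9227465, 14930352, 24157817, 39088169, 63245986, 102334155, 165580141, 267914296, 433494437, 701408733, 1134903170, 1836311903, 2971215073, 4807526976, 7778742049, 12586269025, 20365011074, 32951280099, 53316291173, 86267571272, 139583862445, 225851433717
F(56) = 225851433717


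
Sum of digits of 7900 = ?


7 + 9 + 0 + 0 = 16


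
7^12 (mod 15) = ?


7^1 mod 15 = 7
7^2 mod 15 = 4
7^3 mod 15 = 13
7^4 mod 15 = 1
7^5 mod 15 = 7
7^6 mod 15 = 4
7^7 mod 15 = 13
7^8 mod 15 = 1
7^9 mod 15 = 7
7^10 mod 15 = 4
7^11 mod 15 = 13
7^12 mod 15 = 1


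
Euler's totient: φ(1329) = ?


1329 = 3 × 443
Prime factors: 3, 443
φ(1329) = 1329 × (1-1/3) × (1-1/443)
= 1329 × 2/3 × 442/443 = 884

φ(1329) = 884


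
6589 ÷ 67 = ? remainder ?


6589 = 67 * 98 + 23
Check: 6566 + 23 = 6589

q = 98, r = 23


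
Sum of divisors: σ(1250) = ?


Divisors of 1250: 1, 2, 5, 10, 25, 50, 125, 250, 625, 1250
Sum = 1 + 2 + 5 + 10 + 25 + 50 + 125 + 250 + 625 + 1250 = 2343

σ(1250) = 2343


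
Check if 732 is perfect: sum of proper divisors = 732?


Proper divisors of 732: 1, 2, 3, 4, 6, 12, 61, 122, 183, 244, 366
Sum = 1 + 2 + 3 + 4 + 6 + 12 + 61 + 122 + 183 + 244 + 366 = 1004

No, 732 is not perfect (1004 ≠ 732)


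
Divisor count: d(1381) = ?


1381 = 1381^1
d(1381) = (1+1) = 2

2 divisors


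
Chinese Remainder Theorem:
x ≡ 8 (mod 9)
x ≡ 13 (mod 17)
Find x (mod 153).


M = 9*17 = 153
M1 = M/9 = 17, M2 = M/17 = 9
M1^(-1) mod 9 = 8, M2^(-1) mod 17 = 2
x = 8*17*8 + 13*9*2 = 1322
1322 mod 153 = 98
Check: 98 mod 9 = 8 ✓, 98 mod 17 = 13 ✓

x ≡ 98 (mod 153)


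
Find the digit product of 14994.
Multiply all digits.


1 × 4 × 9 × 9 × 4 = 1296


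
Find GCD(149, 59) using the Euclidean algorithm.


149 = 2 * 59 + 31
59 = 1 * 31 + 28
31 = 1 * 28 + 3
28 = 9 * 3 + 1
3 = 3 * 1 + 0
GCD = 1


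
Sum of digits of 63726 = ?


6 + 3 + 7 + 2 + 6 = 24


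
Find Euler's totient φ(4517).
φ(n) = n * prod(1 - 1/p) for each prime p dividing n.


4517 = 4517
Prime factors: 4517
φ(4517) = 4517 × (1-1/4517)
= 4517 × 4516/4517 = 4516

φ(4517) = 4516


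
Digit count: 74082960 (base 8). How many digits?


74082960 in base 8 = 432465220
Number of digits = 9

9 digits (base 8)


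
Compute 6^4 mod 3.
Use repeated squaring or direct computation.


6^1 mod 3 = 0
6^2 mod 3 = 0
6^3 mod 3 = 0
6^4 mod 3 = 0


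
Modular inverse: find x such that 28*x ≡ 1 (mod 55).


Use the extended Euclidean algorithm on (55, 28); each row r = 55*s + 28*t:
r=55, s=1, t=0
r=28, s=0, t=1
q=1: r=27, s=1, t=-1   [55*(1) + 28*(-1) = 27]
q=1: r=1, s=-1, t=2   [55*(-1) + 28*(2) = 1]
q=27: r=0, s=28, t=-55   [55*(28) + 28*(-55) = 0]
GCD = 1 with t = 2, so 28*(2) ≡ 1 (mod 55)
Inverse = 2 mod 55 = 2
Check: 28 * 2 = 56 ≡ 1 (mod 55)

28^(-1) ≡ 2 (mod 55)


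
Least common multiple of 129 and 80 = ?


GCD(129, 80) = 1
LCM = 129*80/1 = 10320/1 = 10320

LCM = 10320


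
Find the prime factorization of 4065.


4065 / 3 = 1355
1355 / 5 = 271
271 / 271 = 1
4065 = 3 × 5 × 271


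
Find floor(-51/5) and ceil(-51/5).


-51/5 = -10.2000
floor = -11
ceil = -10

floor = -11, ceil = -10


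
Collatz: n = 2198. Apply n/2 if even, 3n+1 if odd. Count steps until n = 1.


2198 → 1099 → 3298 → 1649 → 4948 → 2474 → 1237 → 3712 → 1856 → 928 → 464 → 232 → 116 → 58 → 29 → 88 → 44 → 22 → 11 → 34 → 17 → 52 → 26 → 13 → 40 → 20 → 10 → 5 → 16 → 8 → 4 → 2 → 1
Total steps = 32

32 steps


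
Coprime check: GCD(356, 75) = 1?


Euclidean algorithm:
356 = 4 * 75 + 56
75 = 1 * 56 + 19
56 = 2 * 19 + 18
19 = 1 * 18 + 1
18 = 18 * 1 + 0
GCD(356, 75) = 1

Yes, coprime (GCD = 1)


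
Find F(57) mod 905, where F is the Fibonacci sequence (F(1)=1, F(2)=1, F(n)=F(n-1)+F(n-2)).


F(k) mod 905 for k=1..57:
1, 1, 2, 3, 5, 8, 13, 21, 34, 55, 89, 144, 233, 377, 610, 82, 692, 774, 561, 430, 86, 516, 602, 213, 815, 123, 33, 156, 189, 345, 534, 879, 508, 482, 85, 567, 652, 314, 61, 375, 436, 811, 342, 248, 590, 838, 523, 456, 74, 530, 604, 229, 833, 157, 85, 242, 327
F(57) mod 905 = 327


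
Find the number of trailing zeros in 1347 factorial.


floor(1347/5) = 269
floor(1347/25) = 53
floor(1347/125) = 10
floor(1347/625) = 2
Total = 334

334 trailing zeros
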